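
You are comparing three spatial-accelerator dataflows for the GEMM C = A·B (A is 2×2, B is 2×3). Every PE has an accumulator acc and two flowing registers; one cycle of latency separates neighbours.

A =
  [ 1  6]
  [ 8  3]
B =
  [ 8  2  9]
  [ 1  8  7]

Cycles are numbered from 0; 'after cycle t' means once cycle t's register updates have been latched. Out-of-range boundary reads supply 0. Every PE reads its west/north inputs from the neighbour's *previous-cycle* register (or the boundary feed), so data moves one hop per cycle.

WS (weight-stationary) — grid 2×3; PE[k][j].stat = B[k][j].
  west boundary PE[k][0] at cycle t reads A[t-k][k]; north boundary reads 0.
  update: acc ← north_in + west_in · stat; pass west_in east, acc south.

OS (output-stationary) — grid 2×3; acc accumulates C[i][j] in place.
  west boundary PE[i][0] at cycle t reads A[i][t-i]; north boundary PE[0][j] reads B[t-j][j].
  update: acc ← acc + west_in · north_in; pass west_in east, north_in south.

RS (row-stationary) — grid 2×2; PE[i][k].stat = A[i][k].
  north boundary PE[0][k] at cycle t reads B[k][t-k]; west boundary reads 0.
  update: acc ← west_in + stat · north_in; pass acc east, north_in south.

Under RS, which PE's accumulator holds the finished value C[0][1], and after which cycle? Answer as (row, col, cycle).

(row, col, cycle) = (0, 1, 2)

RS — PE[0][1] is where C[0][1] collects:
  c0 r0c1: 0 / 0 / 0
  c1 r0c1: 14 / 14 / 1
  c2 r0c1: 50 / 50 / 8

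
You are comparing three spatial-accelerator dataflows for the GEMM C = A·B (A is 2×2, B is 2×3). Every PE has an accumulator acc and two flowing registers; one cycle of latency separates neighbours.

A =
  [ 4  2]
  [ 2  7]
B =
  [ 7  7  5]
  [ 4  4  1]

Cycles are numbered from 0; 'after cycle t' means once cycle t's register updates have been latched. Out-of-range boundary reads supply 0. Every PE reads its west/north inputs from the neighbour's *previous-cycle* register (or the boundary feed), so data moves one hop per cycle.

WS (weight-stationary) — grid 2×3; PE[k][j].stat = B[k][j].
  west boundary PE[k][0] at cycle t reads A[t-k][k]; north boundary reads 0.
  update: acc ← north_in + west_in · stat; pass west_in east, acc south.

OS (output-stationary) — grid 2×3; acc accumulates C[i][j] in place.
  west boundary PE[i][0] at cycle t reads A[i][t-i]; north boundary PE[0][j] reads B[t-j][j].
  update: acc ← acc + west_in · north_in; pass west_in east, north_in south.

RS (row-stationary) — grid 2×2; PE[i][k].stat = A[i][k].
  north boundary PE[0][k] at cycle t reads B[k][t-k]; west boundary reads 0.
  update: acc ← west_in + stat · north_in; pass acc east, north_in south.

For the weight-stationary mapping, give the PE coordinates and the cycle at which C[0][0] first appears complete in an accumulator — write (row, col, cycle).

(row, col, cycle) = (1, 0, 1)

WS — PE[1][0] is where C[0][0] collects:
  after 0 — PE[1][0] acc=0, pass-E 0, pass-S 0
  after 1 — PE[1][0] acc=36, pass-E 2, pass-S 36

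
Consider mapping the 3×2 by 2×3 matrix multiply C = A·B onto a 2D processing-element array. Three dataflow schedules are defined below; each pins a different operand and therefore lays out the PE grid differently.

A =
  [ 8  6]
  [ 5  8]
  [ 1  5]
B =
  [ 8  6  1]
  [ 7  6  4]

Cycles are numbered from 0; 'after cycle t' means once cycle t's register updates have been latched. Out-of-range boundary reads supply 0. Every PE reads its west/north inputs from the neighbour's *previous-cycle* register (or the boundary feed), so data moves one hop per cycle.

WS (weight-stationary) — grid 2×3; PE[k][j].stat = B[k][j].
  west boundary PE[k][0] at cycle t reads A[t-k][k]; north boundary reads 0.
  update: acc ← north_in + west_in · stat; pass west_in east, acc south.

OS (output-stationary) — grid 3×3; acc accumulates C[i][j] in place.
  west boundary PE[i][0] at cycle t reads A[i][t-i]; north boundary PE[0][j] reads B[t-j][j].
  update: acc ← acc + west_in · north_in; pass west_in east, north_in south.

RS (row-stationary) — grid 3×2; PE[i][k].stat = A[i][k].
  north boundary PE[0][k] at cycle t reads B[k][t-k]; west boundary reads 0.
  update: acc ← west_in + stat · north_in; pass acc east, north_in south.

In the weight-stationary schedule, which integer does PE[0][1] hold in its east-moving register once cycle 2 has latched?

register = 5

Tracing WS — 2×3 array, target PE[0][1]:
  0: (0,0).acc=64  regs=<8,64>
  0: (0,1).acc=0  regs=<0,0>
  1: (0,0).acc=40  regs=<5,40>
  1: (0,1).acc=48  regs=<8,48>
  2: (0,0).acc=8  regs=<1,8>
  2: (0,1).acc=30  regs=<5,30>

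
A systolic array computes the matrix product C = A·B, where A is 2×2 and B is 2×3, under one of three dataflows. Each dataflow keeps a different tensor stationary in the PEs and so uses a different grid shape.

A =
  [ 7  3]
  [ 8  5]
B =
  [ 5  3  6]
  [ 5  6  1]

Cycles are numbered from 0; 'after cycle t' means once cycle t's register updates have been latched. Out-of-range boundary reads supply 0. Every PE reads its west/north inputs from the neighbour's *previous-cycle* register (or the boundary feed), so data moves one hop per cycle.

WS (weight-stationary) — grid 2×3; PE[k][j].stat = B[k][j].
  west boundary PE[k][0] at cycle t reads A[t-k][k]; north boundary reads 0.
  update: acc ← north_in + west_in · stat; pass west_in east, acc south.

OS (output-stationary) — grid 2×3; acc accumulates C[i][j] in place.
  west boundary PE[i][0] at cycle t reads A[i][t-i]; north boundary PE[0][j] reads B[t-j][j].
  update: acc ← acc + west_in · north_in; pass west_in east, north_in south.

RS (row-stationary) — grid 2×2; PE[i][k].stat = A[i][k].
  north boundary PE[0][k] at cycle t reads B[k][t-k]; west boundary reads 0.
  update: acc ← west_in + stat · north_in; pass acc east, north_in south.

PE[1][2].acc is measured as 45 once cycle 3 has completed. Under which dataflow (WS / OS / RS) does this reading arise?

dataflow = WS

WS [2×3] PE[1][2] across cycles:
  t=0 PE[1][2]: acc=0 h=0 v=0
  t=1 PE[1][2]: acc=0 h=0 v=0
  t=2 PE[1][2]: acc=0 h=0 v=0
  t=3 PE[1][2]: acc=45 h=3 v=45
OS [2×3] PE[1][2] across cycles:
  t=0 PE[1][2]: acc=0 h=0 v=0
  t=1 PE[1][2]: acc=0 h=0 v=0
  t=2 PE[1][2]: acc=0 h=0 v=0
  t=3 PE[1][2]: acc=48 h=8 v=6
— RS: 2×2 array has no PE[1][2].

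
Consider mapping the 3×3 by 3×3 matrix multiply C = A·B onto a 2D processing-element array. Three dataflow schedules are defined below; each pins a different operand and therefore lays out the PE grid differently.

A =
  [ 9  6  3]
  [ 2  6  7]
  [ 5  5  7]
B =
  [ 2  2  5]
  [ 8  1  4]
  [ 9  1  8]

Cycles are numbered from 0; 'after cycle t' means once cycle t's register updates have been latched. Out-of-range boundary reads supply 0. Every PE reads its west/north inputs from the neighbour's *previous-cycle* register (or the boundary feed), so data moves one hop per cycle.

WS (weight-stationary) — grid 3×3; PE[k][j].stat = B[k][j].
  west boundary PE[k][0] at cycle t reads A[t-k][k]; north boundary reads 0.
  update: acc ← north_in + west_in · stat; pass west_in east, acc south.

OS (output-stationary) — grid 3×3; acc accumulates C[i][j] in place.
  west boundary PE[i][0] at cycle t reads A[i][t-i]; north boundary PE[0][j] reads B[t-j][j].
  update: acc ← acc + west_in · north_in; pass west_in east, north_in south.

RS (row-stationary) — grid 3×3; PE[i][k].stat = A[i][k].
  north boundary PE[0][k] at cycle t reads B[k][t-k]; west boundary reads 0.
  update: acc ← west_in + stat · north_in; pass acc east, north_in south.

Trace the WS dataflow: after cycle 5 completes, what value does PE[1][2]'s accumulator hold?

PE[1][2].acc = 45

WS on a 3×3 grid — tracing PE[1][2] and its feeders:
  step 0 · PE0,2: acc=0; fwd→0 fwd↓0
  step 0 · PE1,1: acc=0; fwd→0 fwd↓0
  step 0 · PE1,2: acc=0; fwd→0 fwd↓0
  step 1 · PE0,2: acc=0; fwd→0 fwd↓0
  step 1 · PE1,1: acc=0; fwd→0 fwd↓0
  step 1 · PE1,2: acc=0; fwd→0 fwd↓0
  step 2 · PE0,2: acc=45; fwd→9 fwd↓45
  step 2 · PE1,1: acc=24; fwd→6 fwd↓24
  step 2 · PE1,2: acc=0; fwd→0 fwd↓0
  step 3 · PE0,2: acc=10; fwd→2 fwd↓10
  step 3 · PE1,1: acc=10; fwd→6 fwd↓10
  step 3 · PE1,2: acc=69; fwd→6 fwd↓69
  step 4 · PE0,2: acc=25; fwd→5 fwd↓25
  step 4 · PE1,1: acc=15; fwd→5 fwd↓15
  step 4 · PE1,2: acc=34; fwd→6 fwd↓34
  step 5 · PE0,2: acc=0; fwd→0 fwd↓0
  step 5 · PE1,1: acc=0; fwd→0 fwd↓0
  step 5 · PE1,2: acc=45; fwd→5 fwd↓45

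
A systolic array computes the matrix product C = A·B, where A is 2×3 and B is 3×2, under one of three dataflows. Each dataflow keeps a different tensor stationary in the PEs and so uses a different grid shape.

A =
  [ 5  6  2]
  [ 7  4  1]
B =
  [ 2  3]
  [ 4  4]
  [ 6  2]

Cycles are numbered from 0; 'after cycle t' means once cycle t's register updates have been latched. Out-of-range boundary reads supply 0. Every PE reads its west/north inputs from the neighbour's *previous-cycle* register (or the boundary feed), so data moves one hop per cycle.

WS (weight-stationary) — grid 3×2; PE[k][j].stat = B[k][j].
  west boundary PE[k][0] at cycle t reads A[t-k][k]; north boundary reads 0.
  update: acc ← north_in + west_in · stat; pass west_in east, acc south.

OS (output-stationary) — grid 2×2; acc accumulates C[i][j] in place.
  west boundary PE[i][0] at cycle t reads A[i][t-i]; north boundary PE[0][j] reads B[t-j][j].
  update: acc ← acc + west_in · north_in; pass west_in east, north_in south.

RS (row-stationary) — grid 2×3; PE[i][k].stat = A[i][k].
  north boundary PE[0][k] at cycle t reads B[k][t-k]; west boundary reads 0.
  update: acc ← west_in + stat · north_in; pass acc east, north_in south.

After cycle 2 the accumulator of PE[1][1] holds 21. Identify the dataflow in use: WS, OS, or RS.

WS (3×2 grid), PE[1][1]:
  0: (1,1).acc=0  regs=<0,0>
  1: (1,1).acc=0  regs=<0,0>
  2: (1,1).acc=39  regs=<6,39>
OS (2×2 grid), PE[1][1]:
  0: (1,1).acc=0  regs=<0,0>
  1: (1,1).acc=0  regs=<0,0>
  2: (1,1).acc=21  regs=<7,3>
RS (2×3 grid), PE[1][1]:
  0: (1,1).acc=0  regs=<0,0>
  1: (1,1).acc=0  regs=<0,0>
  2: (1,1).acc=30  regs=<30,4>

dataflow = OS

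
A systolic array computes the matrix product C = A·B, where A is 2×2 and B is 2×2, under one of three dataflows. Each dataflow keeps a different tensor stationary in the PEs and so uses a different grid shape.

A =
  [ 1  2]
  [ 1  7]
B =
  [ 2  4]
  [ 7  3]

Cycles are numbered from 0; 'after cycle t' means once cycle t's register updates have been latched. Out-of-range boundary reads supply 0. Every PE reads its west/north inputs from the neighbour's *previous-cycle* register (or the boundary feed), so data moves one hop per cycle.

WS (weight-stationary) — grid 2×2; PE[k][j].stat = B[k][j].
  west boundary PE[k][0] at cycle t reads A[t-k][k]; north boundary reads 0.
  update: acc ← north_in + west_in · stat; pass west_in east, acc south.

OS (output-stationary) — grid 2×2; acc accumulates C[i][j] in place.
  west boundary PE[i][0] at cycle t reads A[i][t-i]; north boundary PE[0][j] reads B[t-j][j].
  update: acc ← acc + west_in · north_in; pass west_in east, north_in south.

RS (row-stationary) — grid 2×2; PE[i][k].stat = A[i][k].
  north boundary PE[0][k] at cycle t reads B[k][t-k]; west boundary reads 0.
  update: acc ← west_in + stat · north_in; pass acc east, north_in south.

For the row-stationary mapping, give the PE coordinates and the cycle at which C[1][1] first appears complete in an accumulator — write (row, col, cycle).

(row, col, cycle) = (1, 1, 3)

RS: C[1][1] accumulates in PE[1][1]:
  after 0 — PE[1][1] acc=0, pass-E 0, pass-S 0
  after 1 — PE[1][1] acc=0, pass-E 0, pass-S 0
  after 2 — PE[1][1] acc=51, pass-E 51, pass-S 7
  after 3 — PE[1][1] acc=25, pass-E 25, pass-S 3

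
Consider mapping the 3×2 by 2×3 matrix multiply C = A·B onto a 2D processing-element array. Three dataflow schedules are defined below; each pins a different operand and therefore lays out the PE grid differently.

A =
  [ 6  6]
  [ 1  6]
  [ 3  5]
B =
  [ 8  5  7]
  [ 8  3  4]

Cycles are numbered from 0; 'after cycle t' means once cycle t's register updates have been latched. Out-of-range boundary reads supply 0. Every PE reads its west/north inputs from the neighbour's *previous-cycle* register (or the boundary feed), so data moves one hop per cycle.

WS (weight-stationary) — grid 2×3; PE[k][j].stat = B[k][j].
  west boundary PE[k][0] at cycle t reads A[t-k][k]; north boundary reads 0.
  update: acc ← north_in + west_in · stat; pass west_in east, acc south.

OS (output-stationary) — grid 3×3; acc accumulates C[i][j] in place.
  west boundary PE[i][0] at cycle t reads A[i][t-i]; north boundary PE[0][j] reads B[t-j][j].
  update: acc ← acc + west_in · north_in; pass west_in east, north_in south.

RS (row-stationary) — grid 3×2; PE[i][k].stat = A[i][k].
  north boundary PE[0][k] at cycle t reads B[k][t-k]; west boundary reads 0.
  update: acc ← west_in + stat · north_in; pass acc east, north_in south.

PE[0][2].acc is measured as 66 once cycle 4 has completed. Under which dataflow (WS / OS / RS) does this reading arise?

— WS: 2×3; PE[0][2] trace:
  step 0 · PE0,2: acc=0; fwd→0 fwd↓0
  step 1 · PE0,2: acc=0; fwd→0 fwd↓0
  step 2 · PE0,2: acc=42; fwd→6 fwd↓42
  step 3 · PE0,2: acc=7; fwd→1 fwd↓7
  step 4 · PE0,2: acc=21; fwd→3 fwd↓21
— OS: 3×3; PE[0][2] trace:
  step 0 · PE0,2: acc=0; fwd→0 fwd↓0
  step 1 · PE0,2: acc=0; fwd→0 fwd↓0
  step 2 · PE0,2: acc=42; fwd→6 fwd↓7
  step 3 · PE0,2: acc=66; fwd→6 fwd↓4
  step 4 · PE0,2: acc=66; fwd→0 fwd↓0
RS: PE[0][2] is outside its 3×2 grid.

dataflow = OS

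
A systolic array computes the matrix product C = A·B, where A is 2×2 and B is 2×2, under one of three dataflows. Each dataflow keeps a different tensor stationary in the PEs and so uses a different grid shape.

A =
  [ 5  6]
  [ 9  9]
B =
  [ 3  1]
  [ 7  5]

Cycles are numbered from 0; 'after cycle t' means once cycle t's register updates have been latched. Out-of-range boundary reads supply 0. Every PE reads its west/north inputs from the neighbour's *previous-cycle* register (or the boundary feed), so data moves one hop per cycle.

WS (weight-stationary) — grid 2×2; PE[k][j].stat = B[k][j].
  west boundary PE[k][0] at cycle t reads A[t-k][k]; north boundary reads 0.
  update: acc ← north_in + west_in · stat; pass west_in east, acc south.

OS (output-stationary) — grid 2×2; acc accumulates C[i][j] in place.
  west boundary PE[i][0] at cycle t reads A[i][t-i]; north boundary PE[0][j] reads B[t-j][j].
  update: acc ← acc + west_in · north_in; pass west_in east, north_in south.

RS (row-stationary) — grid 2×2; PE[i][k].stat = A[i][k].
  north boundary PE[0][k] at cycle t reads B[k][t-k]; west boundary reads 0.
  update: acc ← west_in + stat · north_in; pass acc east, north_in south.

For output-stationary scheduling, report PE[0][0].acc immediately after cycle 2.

OS on a 2×2 grid — tracing PE[0][0] and its feeders:
  after 0 — PE[0][0] acc=15, pass-E 5, pass-S 3
  after 1 — PE[0][0] acc=57, pass-E 6, pass-S 7
  after 2 — PE[0][0] acc=57, pass-E 0, pass-S 0

PE[0][0].acc = 57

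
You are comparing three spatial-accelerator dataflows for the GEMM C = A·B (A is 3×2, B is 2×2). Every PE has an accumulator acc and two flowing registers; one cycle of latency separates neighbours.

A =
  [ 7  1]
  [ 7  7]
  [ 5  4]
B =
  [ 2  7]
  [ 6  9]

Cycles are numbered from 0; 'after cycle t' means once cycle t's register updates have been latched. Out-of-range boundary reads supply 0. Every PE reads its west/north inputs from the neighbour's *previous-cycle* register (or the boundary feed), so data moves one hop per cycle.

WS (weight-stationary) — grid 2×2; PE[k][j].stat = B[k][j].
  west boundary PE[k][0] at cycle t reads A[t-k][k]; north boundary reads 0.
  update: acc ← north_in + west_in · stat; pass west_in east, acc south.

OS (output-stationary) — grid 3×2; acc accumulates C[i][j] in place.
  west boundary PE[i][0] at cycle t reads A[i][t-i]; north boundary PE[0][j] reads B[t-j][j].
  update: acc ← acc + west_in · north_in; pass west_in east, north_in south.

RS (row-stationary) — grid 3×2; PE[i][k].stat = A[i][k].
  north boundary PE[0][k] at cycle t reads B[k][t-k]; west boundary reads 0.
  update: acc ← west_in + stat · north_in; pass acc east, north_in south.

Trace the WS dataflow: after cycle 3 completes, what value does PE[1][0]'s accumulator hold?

PE[1][0].acc = 34

WS (2×2). Following PE[1][0] plus its west/north inputs:
  [0] (0,0) acc=14 (h:7 v:14)
  [0] (1,0) acc=0 (h:0 v:0)
  [1] (0,0) acc=14 (h:7 v:14)
  [1] (1,0) acc=20 (h:1 v:20)
  [2] (0,0) acc=10 (h:5 v:10)
  [2] (1,0) acc=56 (h:7 v:56)
  [3] (0,0) acc=0 (h:0 v:0)
  [3] (1,0) acc=34 (h:4 v:34)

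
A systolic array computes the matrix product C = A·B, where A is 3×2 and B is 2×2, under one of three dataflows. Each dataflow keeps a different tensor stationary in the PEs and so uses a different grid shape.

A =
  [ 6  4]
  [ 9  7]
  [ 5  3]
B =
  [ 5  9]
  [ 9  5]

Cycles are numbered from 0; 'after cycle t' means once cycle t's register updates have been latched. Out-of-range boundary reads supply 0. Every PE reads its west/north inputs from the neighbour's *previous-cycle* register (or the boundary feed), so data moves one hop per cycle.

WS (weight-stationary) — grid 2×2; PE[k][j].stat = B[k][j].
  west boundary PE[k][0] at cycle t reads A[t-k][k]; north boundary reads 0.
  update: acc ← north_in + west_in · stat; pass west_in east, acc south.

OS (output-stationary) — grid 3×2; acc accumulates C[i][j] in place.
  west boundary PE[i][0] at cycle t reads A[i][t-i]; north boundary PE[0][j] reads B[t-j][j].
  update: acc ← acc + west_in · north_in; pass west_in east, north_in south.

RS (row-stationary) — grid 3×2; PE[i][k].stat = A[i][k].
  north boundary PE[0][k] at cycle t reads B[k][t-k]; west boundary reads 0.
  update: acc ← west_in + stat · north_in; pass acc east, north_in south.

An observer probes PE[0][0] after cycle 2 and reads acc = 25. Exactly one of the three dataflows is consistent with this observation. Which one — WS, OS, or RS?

WS [2×2] PE[0][0] across cycles:
  @0  [0,0]  acc 30  |  →6  ↓30
  @1  [0,0]  acc 45  |  →9  ↓45
  @2  [0,0]  acc 25  |  →5  ↓25
OS [3×2] PE[0][0] across cycles:
  @0  [0,0]  acc 30  |  →6  ↓5
  @1  [0,0]  acc 66  |  →4  ↓9
  @2  [0,0]  acc 66  |  →0  ↓0
RS [3×2] PE[0][0] across cycles:
  @0  [0,0]  acc 30  |  →30  ↓5
  @1  [0,0]  acc 54  |  →54  ↓9
  @2  [0,0]  acc 0  |  →0  ↓0

dataflow = WS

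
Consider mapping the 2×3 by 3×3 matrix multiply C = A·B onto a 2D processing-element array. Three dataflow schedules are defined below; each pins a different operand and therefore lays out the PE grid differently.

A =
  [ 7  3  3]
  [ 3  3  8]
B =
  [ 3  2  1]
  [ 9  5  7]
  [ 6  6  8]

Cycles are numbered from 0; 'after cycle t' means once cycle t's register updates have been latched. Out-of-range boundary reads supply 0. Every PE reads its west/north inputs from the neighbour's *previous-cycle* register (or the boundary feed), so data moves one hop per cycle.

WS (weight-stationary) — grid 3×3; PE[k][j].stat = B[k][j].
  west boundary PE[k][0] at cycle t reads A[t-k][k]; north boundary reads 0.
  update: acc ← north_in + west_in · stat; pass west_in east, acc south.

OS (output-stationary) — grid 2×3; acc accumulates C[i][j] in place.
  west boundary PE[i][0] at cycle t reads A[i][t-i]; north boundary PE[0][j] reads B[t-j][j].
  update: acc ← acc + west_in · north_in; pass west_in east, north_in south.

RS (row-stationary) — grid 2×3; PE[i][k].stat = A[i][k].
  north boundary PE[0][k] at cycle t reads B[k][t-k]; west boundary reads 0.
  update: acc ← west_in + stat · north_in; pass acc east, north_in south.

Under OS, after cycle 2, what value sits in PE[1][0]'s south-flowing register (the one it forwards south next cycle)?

Tracing OS — 2×3 array, target PE[1][0]:
  0: (0,0).acc=21  regs=<7,3>
  0: (1,0).acc=0  regs=<0,0>
  1: (0,0).acc=48  regs=<3,9>
  1: (1,0).acc=9  regs=<3,3>
  2: (0,0).acc=66  regs=<3,6>
  2: (1,0).acc=36  regs=<3,9>

register = 9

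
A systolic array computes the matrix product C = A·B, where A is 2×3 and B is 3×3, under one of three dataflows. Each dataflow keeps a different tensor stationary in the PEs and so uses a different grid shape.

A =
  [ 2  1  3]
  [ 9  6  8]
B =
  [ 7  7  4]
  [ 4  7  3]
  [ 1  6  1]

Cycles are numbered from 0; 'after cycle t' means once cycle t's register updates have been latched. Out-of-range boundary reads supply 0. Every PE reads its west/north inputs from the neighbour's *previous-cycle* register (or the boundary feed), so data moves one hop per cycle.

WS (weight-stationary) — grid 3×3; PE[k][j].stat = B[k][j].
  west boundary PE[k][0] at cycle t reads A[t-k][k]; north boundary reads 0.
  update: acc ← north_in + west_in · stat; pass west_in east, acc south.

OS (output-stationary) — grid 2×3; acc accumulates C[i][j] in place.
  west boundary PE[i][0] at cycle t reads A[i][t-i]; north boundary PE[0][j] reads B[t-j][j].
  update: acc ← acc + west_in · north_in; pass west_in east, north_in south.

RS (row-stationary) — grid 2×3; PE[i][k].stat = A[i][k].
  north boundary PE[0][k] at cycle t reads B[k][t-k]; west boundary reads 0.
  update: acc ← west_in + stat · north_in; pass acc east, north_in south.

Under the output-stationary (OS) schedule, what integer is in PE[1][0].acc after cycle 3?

OS on a 2×3 grid — tracing PE[1][0] and its feeders:
  step 0 · PE0,0: acc=14; fwd→2 fwd↓7
  step 0 · PE1,0: acc=0; fwd→0 fwd↓0
  step 1 · PE0,0: acc=18; fwd→1 fwd↓4
  step 1 · PE1,0: acc=63; fwd→9 fwd↓7
  step 2 · PE0,0: acc=21; fwd→3 fwd↓1
  step 2 · PE1,0: acc=87; fwd→6 fwd↓4
  step 3 · PE0,0: acc=21; fwd→0 fwd↓0
  step 3 · PE1,0: acc=95; fwd→8 fwd↓1

PE[1][0].acc = 95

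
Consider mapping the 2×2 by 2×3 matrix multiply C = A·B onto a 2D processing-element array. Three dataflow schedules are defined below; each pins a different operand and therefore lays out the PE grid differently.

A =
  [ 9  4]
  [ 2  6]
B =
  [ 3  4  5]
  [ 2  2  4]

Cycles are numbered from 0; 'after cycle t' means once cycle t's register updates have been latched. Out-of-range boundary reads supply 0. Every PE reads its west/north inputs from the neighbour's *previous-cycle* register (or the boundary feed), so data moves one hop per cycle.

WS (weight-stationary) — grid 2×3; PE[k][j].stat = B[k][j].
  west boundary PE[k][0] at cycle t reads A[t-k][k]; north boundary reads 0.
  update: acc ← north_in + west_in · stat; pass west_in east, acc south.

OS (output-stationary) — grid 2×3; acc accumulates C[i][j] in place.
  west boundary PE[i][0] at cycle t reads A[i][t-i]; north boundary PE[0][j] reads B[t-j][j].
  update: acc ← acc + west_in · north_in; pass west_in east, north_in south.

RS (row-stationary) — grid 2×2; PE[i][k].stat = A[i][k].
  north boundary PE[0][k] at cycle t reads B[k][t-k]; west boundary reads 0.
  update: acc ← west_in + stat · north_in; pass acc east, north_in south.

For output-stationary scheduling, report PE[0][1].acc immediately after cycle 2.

PE[0][1].acc = 44

OS on a 2×3 grid — tracing PE[0][1] and its feeders:
  @0  [0,0]  acc 27  |  →9  ↓3
  @0  [0,1]  acc 0  |  →0  ↓0
  @1  [0,0]  acc 35  |  →4  ↓2
  @1  [0,1]  acc 36  |  →9  ↓4
  @2  [0,0]  acc 35  |  →0  ↓0
  @2  [0,1]  acc 44  |  →4  ↓2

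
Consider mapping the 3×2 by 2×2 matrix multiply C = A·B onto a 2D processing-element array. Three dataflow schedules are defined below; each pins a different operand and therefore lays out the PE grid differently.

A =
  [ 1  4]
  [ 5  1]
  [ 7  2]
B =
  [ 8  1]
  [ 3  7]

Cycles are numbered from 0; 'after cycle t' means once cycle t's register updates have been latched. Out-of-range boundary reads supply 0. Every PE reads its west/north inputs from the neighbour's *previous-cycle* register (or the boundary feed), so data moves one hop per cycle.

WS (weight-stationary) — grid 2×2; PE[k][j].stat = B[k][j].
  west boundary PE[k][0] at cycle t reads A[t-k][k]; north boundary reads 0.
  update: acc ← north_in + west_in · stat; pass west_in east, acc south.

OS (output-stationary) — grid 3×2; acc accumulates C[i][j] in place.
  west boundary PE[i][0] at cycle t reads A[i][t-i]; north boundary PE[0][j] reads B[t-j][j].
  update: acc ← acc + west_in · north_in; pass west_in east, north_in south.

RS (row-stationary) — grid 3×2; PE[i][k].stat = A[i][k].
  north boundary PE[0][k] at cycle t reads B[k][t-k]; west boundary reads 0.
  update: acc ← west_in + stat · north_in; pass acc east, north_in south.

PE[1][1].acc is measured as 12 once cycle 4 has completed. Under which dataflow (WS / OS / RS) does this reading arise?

WS [2×2] PE[1][1] across cycles:
  [0] (1,1) acc=0 (h:0 v:0)
  [1] (1,1) acc=0 (h:0 v:0)
  [2] (1,1) acc=29 (h:4 v:29)
  [3] (1,1) acc=12 (h:1 v:12)
  [4] (1,1) acc=21 (h:2 v:21)
OS [3×2] PE[1][1] across cycles:
  [0] (1,1) acc=0 (h:0 v:0)
  [1] (1,1) acc=0 (h:0 v:0)
  [2] (1,1) acc=5 (h:5 v:1)
  [3] (1,1) acc=12 (h:1 v:7)
  [4] (1,1) acc=12 (h:0 v:0)
RS [3×2] PE[1][1] across cycles:
  [0] (1,1) acc=0 (h:0 v:0)
  [1] (1,1) acc=0 (h:0 v:0)
  [2] (1,1) acc=43 (h:43 v:3)
  [3] (1,1) acc=12 (h:12 v:7)
  [4] (1,1) acc=0 (h:0 v:0)

dataflow = OS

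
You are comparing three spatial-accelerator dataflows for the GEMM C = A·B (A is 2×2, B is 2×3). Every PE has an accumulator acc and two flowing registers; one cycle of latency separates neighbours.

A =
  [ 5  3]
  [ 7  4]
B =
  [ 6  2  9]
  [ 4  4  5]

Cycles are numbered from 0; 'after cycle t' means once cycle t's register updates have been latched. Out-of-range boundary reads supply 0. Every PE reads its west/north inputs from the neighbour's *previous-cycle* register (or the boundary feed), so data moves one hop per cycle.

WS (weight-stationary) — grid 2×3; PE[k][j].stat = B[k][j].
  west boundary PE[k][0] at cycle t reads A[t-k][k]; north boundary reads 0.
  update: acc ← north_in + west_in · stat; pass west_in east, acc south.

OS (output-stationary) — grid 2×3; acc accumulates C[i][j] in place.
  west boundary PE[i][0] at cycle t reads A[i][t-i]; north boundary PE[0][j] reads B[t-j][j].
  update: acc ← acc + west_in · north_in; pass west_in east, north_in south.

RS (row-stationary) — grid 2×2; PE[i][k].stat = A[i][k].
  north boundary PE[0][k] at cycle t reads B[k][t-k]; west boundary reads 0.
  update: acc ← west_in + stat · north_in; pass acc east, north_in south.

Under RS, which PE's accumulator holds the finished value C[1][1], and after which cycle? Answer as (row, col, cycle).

RS: C[1][1] accumulates in PE[1][1]:
  step 0 · PE1,1: acc=0; fwd→0 fwd↓0
  step 1 · PE1,1: acc=0; fwd→0 fwd↓0
  step 2 · PE1,1: acc=58; fwd→58 fwd↓4
  step 3 · PE1,1: acc=30; fwd→30 fwd↓4

(row, col, cycle) = (1, 1, 3)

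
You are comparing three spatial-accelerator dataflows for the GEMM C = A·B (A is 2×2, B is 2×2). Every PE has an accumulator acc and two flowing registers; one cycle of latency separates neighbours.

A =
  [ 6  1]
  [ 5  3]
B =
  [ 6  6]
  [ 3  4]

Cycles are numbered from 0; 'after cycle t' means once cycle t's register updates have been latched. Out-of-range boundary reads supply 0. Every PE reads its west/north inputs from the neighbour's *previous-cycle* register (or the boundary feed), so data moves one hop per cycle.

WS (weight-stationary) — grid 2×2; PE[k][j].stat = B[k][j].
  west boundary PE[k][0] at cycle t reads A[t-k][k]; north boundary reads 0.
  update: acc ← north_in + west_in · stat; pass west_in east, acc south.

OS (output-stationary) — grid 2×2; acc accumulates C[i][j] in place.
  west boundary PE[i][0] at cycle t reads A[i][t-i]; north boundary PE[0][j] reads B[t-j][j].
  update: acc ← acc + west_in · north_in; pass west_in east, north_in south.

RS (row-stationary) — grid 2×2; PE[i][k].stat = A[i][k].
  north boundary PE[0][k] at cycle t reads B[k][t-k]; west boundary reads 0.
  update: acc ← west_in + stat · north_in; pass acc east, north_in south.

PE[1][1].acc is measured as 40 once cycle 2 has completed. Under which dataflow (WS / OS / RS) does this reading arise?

dataflow = WS

WS [2×2] PE[1][1] across cycles:
  @0  [1,1]  acc 0  |  →0  ↓0
  @1  [1,1]  acc 0  |  →0  ↓0
  @2  [1,1]  acc 40  |  →1  ↓40
OS [2×2] PE[1][1] across cycles:
  @0  [1,1]  acc 0  |  →0  ↓0
  @1  [1,1]  acc 0  |  →0  ↓0
  @2  [1,1]  acc 30  |  →5  ↓6
RS [2×2] PE[1][1] across cycles:
  @0  [1,1]  acc 0  |  →0  ↓0
  @1  [1,1]  acc 0  |  →0  ↓0
  @2  [1,1]  acc 39  |  →39  ↓3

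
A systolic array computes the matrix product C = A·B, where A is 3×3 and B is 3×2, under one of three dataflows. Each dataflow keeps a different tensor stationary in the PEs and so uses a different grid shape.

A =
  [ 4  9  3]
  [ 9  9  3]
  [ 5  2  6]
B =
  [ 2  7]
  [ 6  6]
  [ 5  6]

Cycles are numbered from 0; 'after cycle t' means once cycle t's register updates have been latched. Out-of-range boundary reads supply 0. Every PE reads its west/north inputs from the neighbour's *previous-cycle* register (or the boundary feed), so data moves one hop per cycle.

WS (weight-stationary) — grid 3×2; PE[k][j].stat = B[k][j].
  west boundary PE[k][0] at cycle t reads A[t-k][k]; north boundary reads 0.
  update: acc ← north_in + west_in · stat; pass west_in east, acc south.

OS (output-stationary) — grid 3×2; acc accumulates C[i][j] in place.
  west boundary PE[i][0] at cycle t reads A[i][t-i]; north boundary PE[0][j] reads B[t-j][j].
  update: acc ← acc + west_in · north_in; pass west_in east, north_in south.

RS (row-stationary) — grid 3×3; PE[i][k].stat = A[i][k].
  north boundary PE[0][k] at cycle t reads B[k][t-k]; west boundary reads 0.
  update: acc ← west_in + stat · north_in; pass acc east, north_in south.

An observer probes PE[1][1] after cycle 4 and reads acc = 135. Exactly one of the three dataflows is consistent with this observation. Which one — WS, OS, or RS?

WS (3×2 grid), PE[1][1]:
  cycle 0: PE[1][1] → acc 0, east 0, south 0
  cycle 1: PE[1][1] → acc 0, east 0, south 0
  cycle 2: PE[1][1] → acc 82, east 9, south 82
  cycle 3: PE[1][1] → acc 117, east 9, south 117
  cycle 4: PE[1][1] → acc 47, east 2, south 47
OS (3×2 grid), PE[1][1]:
  cycle 0: PE[1][1] → acc 0, east 0, south 0
  cycle 1: PE[1][1] → acc 0, east 0, south 0
  cycle 2: PE[1][1] → acc 63, east 9, south 7
  cycle 3: PE[1][1] → acc 117, east 9, south 6
  cycle 4: PE[1][1] → acc 135, east 3, south 6
RS (3×3 grid), PE[1][1]:
  cycle 0: PE[1][1] → acc 0, east 0, south 0
  cycle 1: PE[1][1] → acc 0, east 0, south 0
  cycle 2: PE[1][1] → acc 72, east 72, south 6
  cycle 3: PE[1][1] → acc 117, east 117, south 6
  cycle 4: PE[1][1] → acc 0, east 0, south 0

dataflow = OS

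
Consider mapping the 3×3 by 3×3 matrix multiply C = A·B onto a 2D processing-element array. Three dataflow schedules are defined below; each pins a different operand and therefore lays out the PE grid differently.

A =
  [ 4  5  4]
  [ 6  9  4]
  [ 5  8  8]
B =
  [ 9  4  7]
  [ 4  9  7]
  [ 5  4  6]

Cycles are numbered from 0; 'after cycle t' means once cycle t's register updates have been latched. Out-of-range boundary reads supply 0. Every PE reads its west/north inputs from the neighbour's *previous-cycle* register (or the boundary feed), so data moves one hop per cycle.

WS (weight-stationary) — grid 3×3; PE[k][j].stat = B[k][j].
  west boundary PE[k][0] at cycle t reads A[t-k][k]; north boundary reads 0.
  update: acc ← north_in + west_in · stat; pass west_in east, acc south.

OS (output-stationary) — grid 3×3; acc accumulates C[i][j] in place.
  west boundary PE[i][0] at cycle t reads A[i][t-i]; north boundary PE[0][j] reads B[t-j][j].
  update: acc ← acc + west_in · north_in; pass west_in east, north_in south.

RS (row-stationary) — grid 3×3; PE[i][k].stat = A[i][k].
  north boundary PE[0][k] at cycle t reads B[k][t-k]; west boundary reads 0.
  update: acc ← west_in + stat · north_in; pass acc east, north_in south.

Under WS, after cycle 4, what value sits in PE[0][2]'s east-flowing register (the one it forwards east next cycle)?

WS on a 3×3 grid — tracing PE[0][2] and its feeders:
  0: (0,1).acc=0  regs=<0,0>
  0: (0,2).acc=0  regs=<0,0>
  1: (0,1).acc=16  regs=<4,16>
  1: (0,2).acc=0  regs=<0,0>
  2: (0,1).acc=24  regs=<6,24>
  2: (0,2).acc=28  regs=<4,28>
  3: (0,1).acc=20  regs=<5,20>
  3: (0,2).acc=42  regs=<6,42>
  4: (0,1).acc=0  regs=<0,0>
  4: (0,2).acc=35  regs=<5,35>

register = 5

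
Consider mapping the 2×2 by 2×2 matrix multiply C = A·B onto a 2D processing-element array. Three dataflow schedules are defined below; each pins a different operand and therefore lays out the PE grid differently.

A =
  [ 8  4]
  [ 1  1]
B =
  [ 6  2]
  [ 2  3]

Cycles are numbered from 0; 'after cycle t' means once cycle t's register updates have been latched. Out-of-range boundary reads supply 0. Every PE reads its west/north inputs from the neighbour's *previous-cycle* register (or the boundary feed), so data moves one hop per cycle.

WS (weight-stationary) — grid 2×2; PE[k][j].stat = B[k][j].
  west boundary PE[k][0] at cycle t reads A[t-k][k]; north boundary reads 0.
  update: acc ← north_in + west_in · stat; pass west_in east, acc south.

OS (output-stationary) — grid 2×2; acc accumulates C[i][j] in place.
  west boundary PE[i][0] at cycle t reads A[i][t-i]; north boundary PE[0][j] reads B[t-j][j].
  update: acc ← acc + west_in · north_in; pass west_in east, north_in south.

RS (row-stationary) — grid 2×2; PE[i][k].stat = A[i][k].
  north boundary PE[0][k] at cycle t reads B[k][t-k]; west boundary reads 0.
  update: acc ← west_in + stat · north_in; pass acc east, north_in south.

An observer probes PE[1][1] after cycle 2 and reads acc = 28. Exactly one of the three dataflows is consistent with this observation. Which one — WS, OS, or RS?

— WS: 2×2; PE[1][1] trace:
  cycle 0: PE[1][1] → acc 0, east 0, south 0
  cycle 1: PE[1][1] → acc 0, east 0, south 0
  cycle 2: PE[1][1] → acc 28, east 4, south 28
— OS: 2×2; PE[1][1] trace:
  cycle 0: PE[1][1] → acc 0, east 0, south 0
  cycle 1: PE[1][1] → acc 0, east 0, south 0
  cycle 2: PE[1][1] → acc 2, east 1, south 2
— RS: 2×2; PE[1][1] trace:
  cycle 0: PE[1][1] → acc 0, east 0, south 0
  cycle 1: PE[1][1] → acc 0, east 0, south 0
  cycle 2: PE[1][1] → acc 8, east 8, south 2

dataflow = WS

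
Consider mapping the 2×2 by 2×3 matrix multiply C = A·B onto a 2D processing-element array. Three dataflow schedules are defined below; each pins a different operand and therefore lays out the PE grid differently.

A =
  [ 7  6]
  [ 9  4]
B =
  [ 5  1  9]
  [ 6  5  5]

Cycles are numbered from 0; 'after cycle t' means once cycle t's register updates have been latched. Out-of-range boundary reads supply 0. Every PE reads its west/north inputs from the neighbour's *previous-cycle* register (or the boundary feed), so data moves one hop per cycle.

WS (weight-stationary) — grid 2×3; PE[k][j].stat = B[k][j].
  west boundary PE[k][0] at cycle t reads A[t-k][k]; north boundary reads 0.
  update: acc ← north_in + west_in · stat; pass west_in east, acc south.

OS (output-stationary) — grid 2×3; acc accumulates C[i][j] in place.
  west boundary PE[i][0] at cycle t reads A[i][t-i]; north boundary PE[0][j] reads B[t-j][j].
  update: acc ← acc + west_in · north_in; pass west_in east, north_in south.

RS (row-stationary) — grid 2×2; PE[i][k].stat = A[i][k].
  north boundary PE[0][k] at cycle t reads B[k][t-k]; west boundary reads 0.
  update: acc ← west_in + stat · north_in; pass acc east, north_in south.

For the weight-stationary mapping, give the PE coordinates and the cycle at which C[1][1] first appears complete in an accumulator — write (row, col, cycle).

WS: C[1][1] accumulates in PE[1][1]:
  0: (1,1).acc=0  regs=<0,0>
  1: (1,1).acc=0  regs=<0,0>
  2: (1,1).acc=37  regs=<6,37>
  3: (1,1).acc=29  regs=<4,29>

(row, col, cycle) = (1, 1, 3)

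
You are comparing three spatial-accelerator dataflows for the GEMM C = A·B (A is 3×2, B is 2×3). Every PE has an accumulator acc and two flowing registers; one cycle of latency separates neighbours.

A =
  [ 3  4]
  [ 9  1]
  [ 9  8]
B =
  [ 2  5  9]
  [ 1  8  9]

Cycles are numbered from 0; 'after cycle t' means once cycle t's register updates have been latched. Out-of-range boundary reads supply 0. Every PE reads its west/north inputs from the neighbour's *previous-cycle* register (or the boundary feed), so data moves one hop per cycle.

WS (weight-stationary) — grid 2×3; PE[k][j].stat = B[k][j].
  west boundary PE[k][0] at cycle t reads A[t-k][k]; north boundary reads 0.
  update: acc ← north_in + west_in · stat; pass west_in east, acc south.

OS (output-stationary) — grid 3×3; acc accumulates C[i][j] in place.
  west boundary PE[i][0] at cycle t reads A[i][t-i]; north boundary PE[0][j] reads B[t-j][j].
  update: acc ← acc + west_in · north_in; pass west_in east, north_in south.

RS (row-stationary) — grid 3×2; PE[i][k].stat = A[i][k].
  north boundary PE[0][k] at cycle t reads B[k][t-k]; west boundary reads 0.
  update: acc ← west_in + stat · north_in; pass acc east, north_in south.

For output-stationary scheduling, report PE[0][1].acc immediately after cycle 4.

OS 3×3: PE[0][1] cycle-by-cycle (with neighbour feeds):
  0: (0,0).acc=6  regs=<3,2>
  0: (0,1).acc=0  regs=<0,0>
  1: (0,0).acc=10  regs=<4,1>
  1: (0,1).acc=15  regs=<3,5>
  2: (0,0).acc=10  regs=<0,0>
  2: (0,1).acc=47  regs=<4,8>
  3: (0,0).acc=10  regs=<0,0>
  3: (0,1).acc=47  regs=<0,0>
  4: (0,0).acc=10  regs=<0,0>
  4: (0,1).acc=47  regs=<0,0>

PE[0][1].acc = 47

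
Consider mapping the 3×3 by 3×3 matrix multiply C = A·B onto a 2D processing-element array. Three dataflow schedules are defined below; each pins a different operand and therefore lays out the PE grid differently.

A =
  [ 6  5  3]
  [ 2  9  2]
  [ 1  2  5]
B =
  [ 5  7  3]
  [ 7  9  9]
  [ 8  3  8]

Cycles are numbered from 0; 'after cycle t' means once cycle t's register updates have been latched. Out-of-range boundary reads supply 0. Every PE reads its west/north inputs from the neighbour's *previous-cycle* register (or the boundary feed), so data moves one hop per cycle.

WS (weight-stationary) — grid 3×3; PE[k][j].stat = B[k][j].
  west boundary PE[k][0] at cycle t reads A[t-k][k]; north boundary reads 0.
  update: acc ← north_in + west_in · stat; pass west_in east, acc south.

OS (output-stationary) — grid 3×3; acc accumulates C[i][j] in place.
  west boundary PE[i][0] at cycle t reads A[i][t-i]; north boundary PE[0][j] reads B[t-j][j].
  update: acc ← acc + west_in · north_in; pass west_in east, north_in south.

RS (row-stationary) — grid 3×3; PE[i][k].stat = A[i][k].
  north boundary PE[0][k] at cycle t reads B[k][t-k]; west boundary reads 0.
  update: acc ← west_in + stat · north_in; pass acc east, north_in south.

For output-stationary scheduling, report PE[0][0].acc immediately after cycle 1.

PE[0][0].acc = 65

OS on a 3×3 grid — tracing PE[0][0] and its feeders:
  [0] (0,0) acc=30 (h:6 v:5)
  [1] (0,0) acc=65 (h:5 v:7)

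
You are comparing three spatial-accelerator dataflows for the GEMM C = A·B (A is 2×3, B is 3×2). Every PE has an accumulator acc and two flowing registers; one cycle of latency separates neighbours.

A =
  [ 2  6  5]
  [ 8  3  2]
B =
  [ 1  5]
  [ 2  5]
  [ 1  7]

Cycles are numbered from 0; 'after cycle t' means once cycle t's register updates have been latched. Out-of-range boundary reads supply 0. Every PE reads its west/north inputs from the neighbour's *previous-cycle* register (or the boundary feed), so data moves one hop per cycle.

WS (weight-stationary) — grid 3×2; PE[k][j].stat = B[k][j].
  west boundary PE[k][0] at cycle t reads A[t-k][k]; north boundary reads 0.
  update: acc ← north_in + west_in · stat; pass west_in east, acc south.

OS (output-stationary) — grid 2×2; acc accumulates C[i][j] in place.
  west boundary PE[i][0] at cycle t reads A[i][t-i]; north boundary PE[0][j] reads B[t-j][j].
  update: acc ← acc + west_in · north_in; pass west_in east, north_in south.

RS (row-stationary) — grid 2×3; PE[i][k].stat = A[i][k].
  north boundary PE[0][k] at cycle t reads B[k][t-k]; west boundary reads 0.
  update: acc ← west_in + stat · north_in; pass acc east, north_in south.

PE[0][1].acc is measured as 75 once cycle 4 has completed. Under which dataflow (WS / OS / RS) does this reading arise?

— WS: 3×2; PE[0][1] trace:
  t=0 PE[0][1]: acc=0 h=0 v=0
  t=1 PE[0][1]: acc=10 h=2 v=10
  t=2 PE[0][1]: acc=40 h=8 v=40
  t=3 PE[0][1]: acc=0 h=0 v=0
  t=4 PE[0][1]: acc=0 h=0 v=0
— OS: 2×2; PE[0][1] trace:
  t=0 PE[0][1]: acc=0 h=0 v=0
  t=1 PE[0][1]: acc=10 h=2 v=5
  t=2 PE[0][1]: acc=40 h=6 v=5
  t=3 PE[0][1]: acc=75 h=5 v=7
  t=4 PE[0][1]: acc=75 h=0 v=0
— RS: 2×3; PE[0][1] trace:
  t=0 PE[0][1]: acc=0 h=0 v=0
  t=1 PE[0][1]: acc=14 h=14 v=2
  t=2 PE[0][1]: acc=40 h=40 v=5
  t=3 PE[0][1]: acc=0 h=0 v=0
  t=4 PE[0][1]: acc=0 h=0 v=0

dataflow = OS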